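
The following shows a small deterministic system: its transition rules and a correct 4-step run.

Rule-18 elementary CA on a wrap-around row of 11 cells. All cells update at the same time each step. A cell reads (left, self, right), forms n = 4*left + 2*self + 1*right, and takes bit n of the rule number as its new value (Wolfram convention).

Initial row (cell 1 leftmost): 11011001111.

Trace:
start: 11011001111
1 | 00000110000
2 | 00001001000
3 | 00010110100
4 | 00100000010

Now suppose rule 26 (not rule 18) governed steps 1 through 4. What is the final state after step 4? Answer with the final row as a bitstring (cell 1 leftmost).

(re-executing steps 1..4 under rule 26; state before step 1: 11011001111)
1 | 00010111000
2 | 00100100100
3 | 01011011010
4 | 10010010001

10010010001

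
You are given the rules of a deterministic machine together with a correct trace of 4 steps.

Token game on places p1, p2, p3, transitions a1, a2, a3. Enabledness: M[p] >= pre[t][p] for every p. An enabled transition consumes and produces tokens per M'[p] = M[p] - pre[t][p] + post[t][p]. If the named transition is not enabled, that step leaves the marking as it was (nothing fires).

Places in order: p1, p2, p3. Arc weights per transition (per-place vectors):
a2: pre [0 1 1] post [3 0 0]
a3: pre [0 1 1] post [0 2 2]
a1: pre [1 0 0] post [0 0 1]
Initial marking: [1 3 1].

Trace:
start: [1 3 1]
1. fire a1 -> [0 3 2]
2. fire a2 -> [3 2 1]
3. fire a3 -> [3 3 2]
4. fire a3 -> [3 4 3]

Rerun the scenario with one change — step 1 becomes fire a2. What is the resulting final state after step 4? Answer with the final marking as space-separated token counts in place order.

4 2 0

(re-executing from step 1 with the substitution; state before step 1: [1 3 1])
1. fire a2 -> [4 2 0]
2. fire a2 -> [4 2 0]
3. fire a3 -> [4 2 0]
4. fire a3 -> [4 2 0]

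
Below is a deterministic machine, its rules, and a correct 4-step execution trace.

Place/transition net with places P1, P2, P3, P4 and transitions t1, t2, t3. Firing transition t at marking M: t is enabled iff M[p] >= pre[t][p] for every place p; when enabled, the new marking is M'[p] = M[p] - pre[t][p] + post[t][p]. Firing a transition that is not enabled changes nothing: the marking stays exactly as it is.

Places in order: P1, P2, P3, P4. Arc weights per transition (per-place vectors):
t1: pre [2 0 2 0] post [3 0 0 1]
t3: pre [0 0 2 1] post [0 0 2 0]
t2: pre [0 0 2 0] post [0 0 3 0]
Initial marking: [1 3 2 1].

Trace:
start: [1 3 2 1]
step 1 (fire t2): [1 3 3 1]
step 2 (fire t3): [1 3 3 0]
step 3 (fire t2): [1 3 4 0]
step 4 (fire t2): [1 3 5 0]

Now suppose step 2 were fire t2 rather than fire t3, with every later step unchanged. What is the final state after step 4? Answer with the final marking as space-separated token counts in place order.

1 3 6 1

(re-executing from step 2 with the substitution; state before step 2: [1 3 3 1])
step 2 (fire t2): [1 3 4 1]
step 3 (fire t2): [1 3 5 1]
step 4 (fire t2): [1 3 6 1]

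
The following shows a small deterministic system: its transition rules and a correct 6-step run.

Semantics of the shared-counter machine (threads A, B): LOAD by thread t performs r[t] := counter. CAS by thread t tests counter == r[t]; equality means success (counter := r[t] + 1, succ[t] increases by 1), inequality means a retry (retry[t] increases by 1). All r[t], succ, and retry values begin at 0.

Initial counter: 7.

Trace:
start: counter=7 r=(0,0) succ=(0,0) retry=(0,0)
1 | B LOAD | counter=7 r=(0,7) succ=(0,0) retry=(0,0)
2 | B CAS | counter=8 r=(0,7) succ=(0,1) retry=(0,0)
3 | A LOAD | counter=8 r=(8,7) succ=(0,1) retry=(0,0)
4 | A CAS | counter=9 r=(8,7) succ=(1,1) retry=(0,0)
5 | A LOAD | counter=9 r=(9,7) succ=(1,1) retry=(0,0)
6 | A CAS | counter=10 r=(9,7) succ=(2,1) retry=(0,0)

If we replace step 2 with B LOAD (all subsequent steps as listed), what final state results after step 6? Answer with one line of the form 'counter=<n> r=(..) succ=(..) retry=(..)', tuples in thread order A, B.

counter=9 r=(8,7) succ=(2,0) retry=(0,0)

(re-executing from step 2 with the substitution; state before step 2: counter=7 r=(0,7) succ=(0,0) retry=(0,0))
2 | B LOAD | counter=7 r=(0,7) succ=(0,0) retry=(0,0)
3 | A LOAD | counter=7 r=(7,7) succ=(0,0) retry=(0,0)
4 | A CAS | counter=8 r=(7,7) succ=(1,0) retry=(0,0)
5 | A LOAD | counter=8 r=(8,7) succ=(1,0) retry=(0,0)
6 | A CAS | counter=9 r=(8,7) succ=(2,0) retry=(0,0)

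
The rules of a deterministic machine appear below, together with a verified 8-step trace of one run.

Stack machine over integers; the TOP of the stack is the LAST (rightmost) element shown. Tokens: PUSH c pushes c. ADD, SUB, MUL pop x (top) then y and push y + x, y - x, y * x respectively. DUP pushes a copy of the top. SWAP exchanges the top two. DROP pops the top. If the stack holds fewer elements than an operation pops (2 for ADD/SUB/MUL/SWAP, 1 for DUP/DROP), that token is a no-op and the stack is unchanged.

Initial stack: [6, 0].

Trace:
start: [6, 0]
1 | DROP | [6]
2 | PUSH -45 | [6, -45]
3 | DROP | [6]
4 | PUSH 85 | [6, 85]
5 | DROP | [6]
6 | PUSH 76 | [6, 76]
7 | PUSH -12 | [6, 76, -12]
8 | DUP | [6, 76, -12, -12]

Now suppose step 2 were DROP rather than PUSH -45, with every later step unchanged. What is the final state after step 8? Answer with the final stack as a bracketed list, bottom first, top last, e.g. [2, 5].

(re-executing from step 2 with the substitution; state before step 2: [6])
2 | DROP | []
3 | DROP | []
4 | PUSH 85 | [85]
5 | DROP | []
6 | PUSH 76 | [76]
7 | PUSH -12 | [76, -12]
8 | DUP | [76, -12, -12]

[76, -12, -12]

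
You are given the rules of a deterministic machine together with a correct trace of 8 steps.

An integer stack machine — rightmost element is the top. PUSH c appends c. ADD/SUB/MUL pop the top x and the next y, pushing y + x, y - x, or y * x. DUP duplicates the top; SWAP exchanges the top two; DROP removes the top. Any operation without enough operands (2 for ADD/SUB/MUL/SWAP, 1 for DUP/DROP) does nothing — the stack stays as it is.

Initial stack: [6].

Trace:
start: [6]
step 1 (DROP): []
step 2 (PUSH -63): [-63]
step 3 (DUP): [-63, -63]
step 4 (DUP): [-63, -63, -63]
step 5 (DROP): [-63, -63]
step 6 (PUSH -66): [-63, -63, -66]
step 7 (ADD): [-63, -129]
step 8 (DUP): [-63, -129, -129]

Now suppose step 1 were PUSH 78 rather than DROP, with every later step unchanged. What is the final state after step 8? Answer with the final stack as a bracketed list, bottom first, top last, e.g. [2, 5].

[6, 78, -63, -129, -129]

(re-executing from step 1 with the substitution; state before step 1: [6])
step 1 (PUSH 78): [6, 78]
step 2 (PUSH -63): [6, 78, -63]
step 3 (DUP): [6, 78, -63, -63]
step 4 (DUP): [6, 78, -63, -63, -63]
step 5 (DROP): [6, 78, -63, -63]
step 6 (PUSH -66): [6, 78, -63, -63, -66]
step 7 (ADD): [6, 78, -63, -129]
step 8 (DUP): [6, 78, -63, -129, -129]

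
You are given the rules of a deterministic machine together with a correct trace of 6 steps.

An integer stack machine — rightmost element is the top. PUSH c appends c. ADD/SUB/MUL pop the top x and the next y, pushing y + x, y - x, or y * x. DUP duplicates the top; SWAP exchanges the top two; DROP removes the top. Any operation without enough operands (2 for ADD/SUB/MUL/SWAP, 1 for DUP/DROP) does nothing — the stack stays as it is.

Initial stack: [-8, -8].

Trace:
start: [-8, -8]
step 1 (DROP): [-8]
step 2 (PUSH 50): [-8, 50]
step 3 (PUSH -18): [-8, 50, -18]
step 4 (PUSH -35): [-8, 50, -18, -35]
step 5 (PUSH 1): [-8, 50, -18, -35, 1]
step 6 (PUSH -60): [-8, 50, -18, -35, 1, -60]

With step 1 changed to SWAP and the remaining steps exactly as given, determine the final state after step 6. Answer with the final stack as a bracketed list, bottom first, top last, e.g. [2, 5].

[-8, -8, 50, -18, -35, 1, -60]

(re-executing from step 1 with the substitution; state before step 1: [-8, -8])
step 1 (SWAP): [-8, -8]
step 2 (PUSH 50): [-8, -8, 50]
step 3 (PUSH -18): [-8, -8, 50, -18]
step 4 (PUSH -35): [-8, -8, 50, -18, -35]
step 5 (PUSH 1): [-8, -8, 50, -18, -35, 1]
step 6 (PUSH -60): [-8, -8, 50, -18, -35, 1, -60]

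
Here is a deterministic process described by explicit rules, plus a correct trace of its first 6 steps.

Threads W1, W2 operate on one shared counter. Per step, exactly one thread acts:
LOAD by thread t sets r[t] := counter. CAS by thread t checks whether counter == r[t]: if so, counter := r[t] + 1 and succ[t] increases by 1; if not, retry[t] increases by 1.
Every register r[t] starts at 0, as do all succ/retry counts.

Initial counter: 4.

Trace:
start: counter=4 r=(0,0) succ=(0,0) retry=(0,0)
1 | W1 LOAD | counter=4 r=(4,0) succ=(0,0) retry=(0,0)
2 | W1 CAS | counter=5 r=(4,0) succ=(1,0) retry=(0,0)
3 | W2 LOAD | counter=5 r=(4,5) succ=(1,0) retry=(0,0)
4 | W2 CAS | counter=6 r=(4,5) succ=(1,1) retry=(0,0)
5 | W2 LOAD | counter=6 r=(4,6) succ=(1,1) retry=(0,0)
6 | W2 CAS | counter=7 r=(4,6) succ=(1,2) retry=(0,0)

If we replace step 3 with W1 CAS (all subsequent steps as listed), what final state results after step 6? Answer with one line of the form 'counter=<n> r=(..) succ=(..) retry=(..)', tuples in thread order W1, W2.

counter=6 r=(4,5) succ=(1,1) retry=(1,1)

(re-executing from step 3 with the substitution; state before step 3: counter=5 r=(4,0) succ=(1,0) retry=(0,0))
3 | W1 CAS | counter=5 r=(4,0) succ=(1,0) retry=(1,0)
4 | W2 CAS | counter=5 r=(4,0) succ=(1,0) retry=(1,1)
5 | W2 LOAD | counter=5 r=(4,5) succ=(1,0) retry=(1,1)
6 | W2 CAS | counter=6 r=(4,5) succ=(1,1) retry=(1,1)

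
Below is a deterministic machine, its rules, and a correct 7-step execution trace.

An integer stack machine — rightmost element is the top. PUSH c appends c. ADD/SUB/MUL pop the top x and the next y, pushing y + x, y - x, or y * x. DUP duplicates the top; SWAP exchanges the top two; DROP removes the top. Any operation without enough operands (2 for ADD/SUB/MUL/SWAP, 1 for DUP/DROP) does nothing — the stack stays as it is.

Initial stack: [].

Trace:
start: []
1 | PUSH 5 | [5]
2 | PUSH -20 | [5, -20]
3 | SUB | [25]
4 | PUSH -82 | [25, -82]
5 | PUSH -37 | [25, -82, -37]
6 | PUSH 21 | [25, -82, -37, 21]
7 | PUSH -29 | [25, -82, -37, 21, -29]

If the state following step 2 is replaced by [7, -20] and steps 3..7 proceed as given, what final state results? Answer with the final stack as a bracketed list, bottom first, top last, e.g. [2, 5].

[27, -82, -37, 21, -29]

state after step 2 := [7, -20]
3 | SUB | [27]
4 | PUSH -82 | [27, -82]
5 | PUSH -37 | [27, -82, -37]
6 | PUSH 21 | [27, -82, -37, 21]
7 | PUSH -29 | [27, -82, -37, 21, -29]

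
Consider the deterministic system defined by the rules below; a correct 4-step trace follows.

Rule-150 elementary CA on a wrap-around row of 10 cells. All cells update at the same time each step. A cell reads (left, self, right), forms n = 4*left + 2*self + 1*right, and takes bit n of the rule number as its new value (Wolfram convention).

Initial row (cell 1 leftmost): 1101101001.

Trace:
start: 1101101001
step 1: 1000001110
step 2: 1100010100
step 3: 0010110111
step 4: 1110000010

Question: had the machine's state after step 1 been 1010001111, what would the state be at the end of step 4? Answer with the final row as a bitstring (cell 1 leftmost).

0010111110

state after step 1 := 1010001111
step 2: 0011010111
step 3: 1100010010
step 4: 0010111110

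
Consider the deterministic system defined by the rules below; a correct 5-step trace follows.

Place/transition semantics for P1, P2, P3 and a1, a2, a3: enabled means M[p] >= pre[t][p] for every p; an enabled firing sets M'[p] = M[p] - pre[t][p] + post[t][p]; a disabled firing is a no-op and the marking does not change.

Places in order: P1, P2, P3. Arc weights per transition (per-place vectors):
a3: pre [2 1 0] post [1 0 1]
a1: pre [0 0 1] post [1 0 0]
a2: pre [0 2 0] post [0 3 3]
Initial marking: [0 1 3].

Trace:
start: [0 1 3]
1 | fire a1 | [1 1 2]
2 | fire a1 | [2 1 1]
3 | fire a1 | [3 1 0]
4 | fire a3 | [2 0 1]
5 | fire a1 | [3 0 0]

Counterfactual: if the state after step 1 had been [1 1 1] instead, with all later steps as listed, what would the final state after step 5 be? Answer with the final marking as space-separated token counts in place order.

state after step 1 := [1 1 1]
2 | fire a1 | [2 1 0]
3 | fire a1 | [2 1 0]
4 | fire a3 | [1 0 1]
5 | fire a1 | [2 0 0]

2 0 0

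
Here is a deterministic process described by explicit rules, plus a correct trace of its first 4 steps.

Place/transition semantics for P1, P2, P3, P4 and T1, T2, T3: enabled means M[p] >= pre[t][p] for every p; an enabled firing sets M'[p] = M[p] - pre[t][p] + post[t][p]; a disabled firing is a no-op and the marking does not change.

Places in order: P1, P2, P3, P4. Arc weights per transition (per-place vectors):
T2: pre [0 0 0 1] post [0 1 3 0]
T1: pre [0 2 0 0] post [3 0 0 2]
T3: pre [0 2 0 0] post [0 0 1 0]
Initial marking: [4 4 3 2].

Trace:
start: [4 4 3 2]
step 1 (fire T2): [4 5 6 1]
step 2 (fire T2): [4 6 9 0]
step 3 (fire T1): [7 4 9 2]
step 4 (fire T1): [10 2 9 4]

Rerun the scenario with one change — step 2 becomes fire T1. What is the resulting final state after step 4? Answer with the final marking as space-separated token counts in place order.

(re-executing from step 2 with the substitution; state before step 2: [4 5 6 1])
step 2 (fire T1): [7 3 6 3]
step 3 (fire T1): [10 1 6 5]
step 4 (fire T1): [10 1 6 5]

10 1 6 5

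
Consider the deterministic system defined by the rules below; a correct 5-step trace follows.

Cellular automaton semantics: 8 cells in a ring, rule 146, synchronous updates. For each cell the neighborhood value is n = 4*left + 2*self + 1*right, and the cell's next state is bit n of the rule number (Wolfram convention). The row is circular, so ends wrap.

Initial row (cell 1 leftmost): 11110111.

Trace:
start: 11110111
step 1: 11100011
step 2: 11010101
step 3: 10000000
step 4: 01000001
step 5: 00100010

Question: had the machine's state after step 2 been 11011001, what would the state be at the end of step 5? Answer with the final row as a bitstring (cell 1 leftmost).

state after step 2 := 11011001
step 3: 10000110
step 4: 01001000
step 5: 10110100

10110100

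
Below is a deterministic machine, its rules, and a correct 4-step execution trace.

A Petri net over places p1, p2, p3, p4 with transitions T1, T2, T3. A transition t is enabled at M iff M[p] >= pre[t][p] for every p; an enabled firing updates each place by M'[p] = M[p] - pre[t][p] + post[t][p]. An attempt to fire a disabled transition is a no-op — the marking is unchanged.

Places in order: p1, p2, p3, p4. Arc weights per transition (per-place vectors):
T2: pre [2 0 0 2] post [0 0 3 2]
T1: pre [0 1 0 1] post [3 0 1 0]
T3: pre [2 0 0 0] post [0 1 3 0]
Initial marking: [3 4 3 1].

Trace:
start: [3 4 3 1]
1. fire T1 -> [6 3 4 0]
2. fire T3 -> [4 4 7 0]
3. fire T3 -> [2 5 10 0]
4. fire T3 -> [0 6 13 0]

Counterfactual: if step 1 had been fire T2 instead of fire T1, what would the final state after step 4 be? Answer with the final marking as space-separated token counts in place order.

1 5 6 1

(re-executing from step 1 with the substitution; state before step 1: [3 4 3 1])
1. fire T2 -> [3 4 3 1]
2. fire T3 -> [1 5 6 1]
3. fire T3 -> [1 5 6 1]
4. fire T3 -> [1 5 6 1]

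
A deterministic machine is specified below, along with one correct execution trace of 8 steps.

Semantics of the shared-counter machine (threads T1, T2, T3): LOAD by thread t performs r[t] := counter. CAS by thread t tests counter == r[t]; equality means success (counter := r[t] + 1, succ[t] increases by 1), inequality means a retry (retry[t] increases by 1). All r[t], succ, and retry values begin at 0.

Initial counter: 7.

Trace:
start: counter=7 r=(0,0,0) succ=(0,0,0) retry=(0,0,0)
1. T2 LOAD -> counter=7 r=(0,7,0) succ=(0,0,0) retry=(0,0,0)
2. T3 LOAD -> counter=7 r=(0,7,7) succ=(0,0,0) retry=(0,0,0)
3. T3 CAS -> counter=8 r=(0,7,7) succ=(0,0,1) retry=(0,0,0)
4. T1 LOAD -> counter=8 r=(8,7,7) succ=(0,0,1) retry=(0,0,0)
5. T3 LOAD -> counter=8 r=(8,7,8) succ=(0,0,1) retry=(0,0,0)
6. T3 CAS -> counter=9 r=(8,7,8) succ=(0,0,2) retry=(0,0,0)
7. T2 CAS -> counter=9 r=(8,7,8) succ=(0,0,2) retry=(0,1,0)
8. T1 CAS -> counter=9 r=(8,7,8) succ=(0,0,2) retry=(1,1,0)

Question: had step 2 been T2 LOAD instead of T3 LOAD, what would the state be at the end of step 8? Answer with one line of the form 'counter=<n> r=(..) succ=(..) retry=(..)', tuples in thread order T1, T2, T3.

(re-executing from step 2 with the substitution; state before step 2: counter=7 r=(0,7,0) succ=(0,0,0) retry=(0,0,0))
2. T2 LOAD -> counter=7 r=(0,7,0) succ=(0,0,0) retry=(0,0,0)
3. T3 CAS -> counter=7 r=(0,7,0) succ=(0,0,0) retry=(0,0,1)
4. T1 LOAD -> counter=7 r=(7,7,0) succ=(0,0,0) retry=(0,0,1)
5. T3 LOAD -> counter=7 r=(7,7,7) succ=(0,0,0) retry=(0,0,1)
6. T3 CAS -> counter=8 r=(7,7,7) succ=(0,0,1) retry=(0,0,1)
7. T2 CAS -> counter=8 r=(7,7,7) succ=(0,0,1) retry=(0,1,1)
8. T1 CAS -> counter=8 r=(7,7,7) succ=(0,0,1) retry=(1,1,1)

counter=8 r=(7,7,7) succ=(0,0,1) retry=(1,1,1)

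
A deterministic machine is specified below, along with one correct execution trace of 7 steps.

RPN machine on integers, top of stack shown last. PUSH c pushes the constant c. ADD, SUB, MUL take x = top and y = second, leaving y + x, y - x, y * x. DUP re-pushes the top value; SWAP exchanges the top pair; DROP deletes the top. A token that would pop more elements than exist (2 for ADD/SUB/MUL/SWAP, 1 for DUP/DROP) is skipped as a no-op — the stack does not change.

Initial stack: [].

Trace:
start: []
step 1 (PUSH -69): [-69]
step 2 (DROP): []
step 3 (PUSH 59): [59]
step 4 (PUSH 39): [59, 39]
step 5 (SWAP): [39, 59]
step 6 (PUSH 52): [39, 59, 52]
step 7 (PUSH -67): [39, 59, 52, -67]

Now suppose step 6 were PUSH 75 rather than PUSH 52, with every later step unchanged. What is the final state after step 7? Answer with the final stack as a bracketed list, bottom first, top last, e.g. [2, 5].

(re-executing from step 6 with the substitution; state before step 6: [39, 59])
step 6 (PUSH 75): [39, 59, 75]
step 7 (PUSH -67): [39, 59, 75, -67]

[39, 59, 75, -67]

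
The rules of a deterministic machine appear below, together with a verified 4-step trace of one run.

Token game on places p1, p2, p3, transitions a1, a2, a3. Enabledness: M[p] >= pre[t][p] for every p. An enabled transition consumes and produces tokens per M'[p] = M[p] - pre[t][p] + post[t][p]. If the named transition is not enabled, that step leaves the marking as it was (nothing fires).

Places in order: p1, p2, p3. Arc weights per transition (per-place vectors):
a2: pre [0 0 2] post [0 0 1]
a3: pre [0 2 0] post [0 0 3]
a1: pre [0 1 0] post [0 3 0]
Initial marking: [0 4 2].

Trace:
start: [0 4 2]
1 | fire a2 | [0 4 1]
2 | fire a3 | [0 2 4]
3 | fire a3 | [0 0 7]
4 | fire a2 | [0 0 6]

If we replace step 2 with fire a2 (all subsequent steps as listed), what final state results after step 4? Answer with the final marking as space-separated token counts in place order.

(re-executing from step 2 with the substitution; state before step 2: [0 4 1])
2 | fire a2 | [0 4 1]
3 | fire a3 | [0 2 4]
4 | fire a2 | [0 2 3]

0 2 3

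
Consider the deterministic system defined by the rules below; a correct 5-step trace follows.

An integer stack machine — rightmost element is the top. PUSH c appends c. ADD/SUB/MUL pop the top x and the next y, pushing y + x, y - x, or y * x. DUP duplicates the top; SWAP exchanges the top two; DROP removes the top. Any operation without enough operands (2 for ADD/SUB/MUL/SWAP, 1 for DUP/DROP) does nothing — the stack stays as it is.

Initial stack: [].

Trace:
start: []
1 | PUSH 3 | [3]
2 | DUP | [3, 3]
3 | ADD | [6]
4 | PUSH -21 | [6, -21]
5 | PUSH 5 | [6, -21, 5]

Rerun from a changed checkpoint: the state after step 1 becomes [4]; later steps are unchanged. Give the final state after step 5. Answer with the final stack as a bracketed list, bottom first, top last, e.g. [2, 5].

state after step 1 := [4]
2 | DUP | [4, 4]
3 | ADD | [8]
4 | PUSH -21 | [8, -21]
5 | PUSH 5 | [8, -21, 5]

[8, -21, 5]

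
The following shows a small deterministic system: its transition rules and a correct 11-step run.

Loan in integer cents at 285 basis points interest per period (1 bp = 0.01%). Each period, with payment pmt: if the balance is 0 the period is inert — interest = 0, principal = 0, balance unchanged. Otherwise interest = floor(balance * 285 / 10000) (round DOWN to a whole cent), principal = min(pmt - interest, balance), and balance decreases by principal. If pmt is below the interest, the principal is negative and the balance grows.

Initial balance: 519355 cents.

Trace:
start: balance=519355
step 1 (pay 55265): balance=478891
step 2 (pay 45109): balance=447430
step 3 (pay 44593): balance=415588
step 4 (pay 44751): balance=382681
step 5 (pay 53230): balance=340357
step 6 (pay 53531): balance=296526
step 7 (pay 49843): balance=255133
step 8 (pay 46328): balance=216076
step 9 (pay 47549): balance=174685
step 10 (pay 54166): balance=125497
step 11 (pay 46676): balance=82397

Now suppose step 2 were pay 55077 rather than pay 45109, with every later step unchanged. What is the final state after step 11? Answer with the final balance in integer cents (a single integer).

(re-executing from step 2 with the substitution; state before step 2: balance=478891)
step 2 (pay 55077): balance=437462
step 3 (pay 44593): balance=405336
step 4 (pay 44751): balance=372137
step 5 (pay 53230): balance=329512
step 6 (pay 53531): balance=285372
step 7 (pay 49843): balance=243662
step 8 (pay 46328): balance=204278
step 9 (pay 47549): balance=162550
step 10 (pay 54166): balance=113016
step 11 (pay 46676): balance=69560

69560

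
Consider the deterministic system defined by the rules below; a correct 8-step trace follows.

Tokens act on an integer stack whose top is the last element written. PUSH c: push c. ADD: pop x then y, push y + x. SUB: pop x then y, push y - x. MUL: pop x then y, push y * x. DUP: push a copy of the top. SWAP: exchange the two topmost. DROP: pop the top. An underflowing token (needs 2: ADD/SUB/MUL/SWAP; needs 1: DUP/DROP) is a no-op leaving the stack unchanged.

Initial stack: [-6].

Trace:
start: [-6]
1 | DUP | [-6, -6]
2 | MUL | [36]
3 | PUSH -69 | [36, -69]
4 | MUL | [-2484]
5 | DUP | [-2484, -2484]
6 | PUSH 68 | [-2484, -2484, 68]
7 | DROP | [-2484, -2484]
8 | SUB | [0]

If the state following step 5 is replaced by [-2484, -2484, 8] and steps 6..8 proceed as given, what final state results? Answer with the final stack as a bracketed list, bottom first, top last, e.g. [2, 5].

state after step 5 := [-2484, -2484, 8]
6 | PUSH 68 | [-2484, -2484, 8, 68]
7 | DROP | [-2484, -2484, 8]
8 | SUB | [-2484, -2492]

[-2484, -2492]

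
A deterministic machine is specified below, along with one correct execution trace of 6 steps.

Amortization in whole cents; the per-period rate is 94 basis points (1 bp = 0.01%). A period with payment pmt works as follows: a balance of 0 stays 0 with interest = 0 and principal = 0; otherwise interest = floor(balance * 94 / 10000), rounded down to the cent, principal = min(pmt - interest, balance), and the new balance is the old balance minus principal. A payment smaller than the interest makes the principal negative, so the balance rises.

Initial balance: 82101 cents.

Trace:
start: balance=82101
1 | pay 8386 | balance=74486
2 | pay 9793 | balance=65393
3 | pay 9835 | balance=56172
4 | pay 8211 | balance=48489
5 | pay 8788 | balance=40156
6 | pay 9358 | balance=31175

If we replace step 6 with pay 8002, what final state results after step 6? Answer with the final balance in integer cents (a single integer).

32531

(re-executing from step 6 with the substitution; state before step 6: balance=40156)
6 | pay 8002 | balance=32531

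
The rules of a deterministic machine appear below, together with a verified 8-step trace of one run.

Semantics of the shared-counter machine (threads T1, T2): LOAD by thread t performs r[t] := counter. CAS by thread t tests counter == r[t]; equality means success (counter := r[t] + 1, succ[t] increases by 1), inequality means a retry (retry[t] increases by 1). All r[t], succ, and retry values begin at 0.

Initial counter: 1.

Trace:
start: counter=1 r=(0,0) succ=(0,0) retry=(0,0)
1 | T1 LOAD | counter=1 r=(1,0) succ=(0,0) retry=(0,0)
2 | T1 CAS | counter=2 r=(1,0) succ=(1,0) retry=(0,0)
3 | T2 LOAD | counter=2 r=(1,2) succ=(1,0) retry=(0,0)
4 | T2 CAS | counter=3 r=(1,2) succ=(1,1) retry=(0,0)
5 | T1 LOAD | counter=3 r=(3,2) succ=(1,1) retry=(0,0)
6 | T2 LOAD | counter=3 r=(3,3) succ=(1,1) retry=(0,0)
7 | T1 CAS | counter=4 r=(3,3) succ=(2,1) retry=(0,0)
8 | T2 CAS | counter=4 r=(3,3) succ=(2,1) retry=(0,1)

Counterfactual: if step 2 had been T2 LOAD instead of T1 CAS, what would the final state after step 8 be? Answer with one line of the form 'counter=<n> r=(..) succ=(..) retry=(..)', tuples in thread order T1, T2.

counter=3 r=(2,2) succ=(1,1) retry=(0,1)

(re-executing from step 2 with the substitution; state before step 2: counter=1 r=(1,0) succ=(0,0) retry=(0,0))
2 | T2 LOAD | counter=1 r=(1,1) succ=(0,0) retry=(0,0)
3 | T2 LOAD | counter=1 r=(1,1) succ=(0,0) retry=(0,0)
4 | T2 CAS | counter=2 r=(1,1) succ=(0,1) retry=(0,0)
5 | T1 LOAD | counter=2 r=(2,1) succ=(0,1) retry=(0,0)
6 | T2 LOAD | counter=2 r=(2,2) succ=(0,1) retry=(0,0)
7 | T1 CAS | counter=3 r=(2,2) succ=(1,1) retry=(0,0)
8 | T2 CAS | counter=3 r=(2,2) succ=(1,1) retry=(0,1)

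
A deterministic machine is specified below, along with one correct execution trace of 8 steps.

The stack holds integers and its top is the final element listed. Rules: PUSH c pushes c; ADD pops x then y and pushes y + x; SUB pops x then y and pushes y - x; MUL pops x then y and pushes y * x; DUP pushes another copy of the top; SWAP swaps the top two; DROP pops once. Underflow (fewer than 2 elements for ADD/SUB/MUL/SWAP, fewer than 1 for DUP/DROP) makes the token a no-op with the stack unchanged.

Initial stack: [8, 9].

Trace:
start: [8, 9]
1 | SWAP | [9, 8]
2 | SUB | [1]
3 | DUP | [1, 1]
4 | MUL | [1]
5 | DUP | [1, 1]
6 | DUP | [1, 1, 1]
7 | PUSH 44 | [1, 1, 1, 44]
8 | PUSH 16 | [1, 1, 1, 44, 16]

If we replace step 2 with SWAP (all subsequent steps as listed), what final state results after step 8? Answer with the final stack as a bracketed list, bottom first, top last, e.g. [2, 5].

[8, 81, 81, 81, 44, 16]

(re-executing from step 2 with the substitution; state before step 2: [9, 8])
2 | SWAP | [8, 9]
3 | DUP | [8, 9, 9]
4 | MUL | [8, 81]
5 | DUP | [8, 81, 81]
6 | DUP | [8, 81, 81, 81]
7 | PUSH 44 | [8, 81, 81, 81, 44]
8 | PUSH 16 | [8, 81, 81, 81, 44, 16]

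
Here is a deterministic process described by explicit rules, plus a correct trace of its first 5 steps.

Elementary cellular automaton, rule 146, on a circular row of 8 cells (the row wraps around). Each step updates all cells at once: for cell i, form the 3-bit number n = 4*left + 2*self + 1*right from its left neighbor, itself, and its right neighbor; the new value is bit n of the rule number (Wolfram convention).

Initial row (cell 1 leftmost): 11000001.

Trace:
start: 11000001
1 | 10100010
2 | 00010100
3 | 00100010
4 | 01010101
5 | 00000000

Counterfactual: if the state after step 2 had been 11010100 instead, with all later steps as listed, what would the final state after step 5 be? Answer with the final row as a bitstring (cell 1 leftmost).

01001011

state after step 2 := 11010100
3 | 00000011
4 | 10000100
5 | 01001011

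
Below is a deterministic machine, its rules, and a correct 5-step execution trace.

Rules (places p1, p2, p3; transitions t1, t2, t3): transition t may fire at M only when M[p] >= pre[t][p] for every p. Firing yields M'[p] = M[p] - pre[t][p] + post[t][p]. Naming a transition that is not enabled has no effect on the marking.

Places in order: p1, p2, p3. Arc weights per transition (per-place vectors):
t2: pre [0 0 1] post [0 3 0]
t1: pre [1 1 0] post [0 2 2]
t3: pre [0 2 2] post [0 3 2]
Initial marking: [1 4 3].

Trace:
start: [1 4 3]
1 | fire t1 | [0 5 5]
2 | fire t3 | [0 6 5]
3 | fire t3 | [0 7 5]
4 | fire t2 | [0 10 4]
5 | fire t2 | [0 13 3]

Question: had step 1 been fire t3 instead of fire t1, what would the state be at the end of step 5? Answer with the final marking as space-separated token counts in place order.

(re-executing from step 1 with the substitution; state before step 1: [1 4 3])
1 | fire t3 | [1 5 3]
2 | fire t3 | [1 6 3]
3 | fire t3 | [1 7 3]
4 | fire t2 | [1 10 2]
5 | fire t2 | [1 13 1]

1 13 1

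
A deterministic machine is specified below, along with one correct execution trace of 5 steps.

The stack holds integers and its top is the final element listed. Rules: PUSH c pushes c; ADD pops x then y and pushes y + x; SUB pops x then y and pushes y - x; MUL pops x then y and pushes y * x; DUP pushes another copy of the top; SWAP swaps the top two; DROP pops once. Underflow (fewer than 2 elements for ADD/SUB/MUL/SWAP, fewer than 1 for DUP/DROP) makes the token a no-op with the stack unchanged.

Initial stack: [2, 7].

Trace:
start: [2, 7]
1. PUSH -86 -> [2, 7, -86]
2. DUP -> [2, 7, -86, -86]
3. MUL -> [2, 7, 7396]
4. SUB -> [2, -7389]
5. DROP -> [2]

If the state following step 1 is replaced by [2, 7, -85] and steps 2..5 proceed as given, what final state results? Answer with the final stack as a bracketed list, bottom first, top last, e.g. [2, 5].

state after step 1 := [2, 7, -85]
2. DUP -> [2, 7, -85, -85]
3. MUL -> [2, 7, 7225]
4. SUB -> [2, -7218]
5. DROP -> [2]

[2]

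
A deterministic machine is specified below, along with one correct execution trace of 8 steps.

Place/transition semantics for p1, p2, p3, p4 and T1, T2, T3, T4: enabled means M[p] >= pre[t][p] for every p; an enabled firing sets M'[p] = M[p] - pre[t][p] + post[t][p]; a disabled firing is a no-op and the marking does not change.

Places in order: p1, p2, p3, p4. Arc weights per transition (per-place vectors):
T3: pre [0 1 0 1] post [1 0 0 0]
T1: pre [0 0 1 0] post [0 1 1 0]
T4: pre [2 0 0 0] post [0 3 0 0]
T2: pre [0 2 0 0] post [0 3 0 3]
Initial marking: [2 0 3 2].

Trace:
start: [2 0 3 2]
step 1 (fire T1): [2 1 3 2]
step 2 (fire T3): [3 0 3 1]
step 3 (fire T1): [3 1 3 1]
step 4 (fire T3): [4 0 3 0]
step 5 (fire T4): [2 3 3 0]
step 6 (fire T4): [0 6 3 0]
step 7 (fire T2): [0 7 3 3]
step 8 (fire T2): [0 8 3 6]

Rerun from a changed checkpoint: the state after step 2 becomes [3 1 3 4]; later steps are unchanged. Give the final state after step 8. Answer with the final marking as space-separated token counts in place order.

0 9 3 9

state after step 2 := [3 1 3 4]
step 3 (fire T1): [3 2 3 4]
step 4 (fire T3): [4 1 3 3]
step 5 (fire T4): [2 4 3 3]
step 6 (fire T4): [0 7 3 3]
step 7 (fire T2): [0 8 3 6]
step 8 (fire T2): [0 9 3 9]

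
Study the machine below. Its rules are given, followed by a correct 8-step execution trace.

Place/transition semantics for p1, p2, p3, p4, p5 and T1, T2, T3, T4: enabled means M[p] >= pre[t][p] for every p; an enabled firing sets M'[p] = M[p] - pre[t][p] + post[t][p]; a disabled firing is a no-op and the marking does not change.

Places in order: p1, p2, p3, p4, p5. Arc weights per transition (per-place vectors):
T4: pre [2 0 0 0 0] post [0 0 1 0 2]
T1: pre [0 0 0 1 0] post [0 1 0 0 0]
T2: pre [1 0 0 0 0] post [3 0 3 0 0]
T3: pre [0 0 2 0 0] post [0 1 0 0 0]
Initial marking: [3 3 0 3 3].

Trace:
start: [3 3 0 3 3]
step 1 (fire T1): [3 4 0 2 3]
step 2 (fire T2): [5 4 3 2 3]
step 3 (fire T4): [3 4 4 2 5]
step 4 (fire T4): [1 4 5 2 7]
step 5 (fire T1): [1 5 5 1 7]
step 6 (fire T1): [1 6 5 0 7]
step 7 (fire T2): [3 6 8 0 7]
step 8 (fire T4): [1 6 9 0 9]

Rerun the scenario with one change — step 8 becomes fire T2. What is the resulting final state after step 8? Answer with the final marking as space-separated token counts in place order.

5 6 11 0 7

(re-executing from step 8 with the substitution; state before step 8: [3 6 8 0 7])
step 8 (fire T2): [5 6 11 0 7]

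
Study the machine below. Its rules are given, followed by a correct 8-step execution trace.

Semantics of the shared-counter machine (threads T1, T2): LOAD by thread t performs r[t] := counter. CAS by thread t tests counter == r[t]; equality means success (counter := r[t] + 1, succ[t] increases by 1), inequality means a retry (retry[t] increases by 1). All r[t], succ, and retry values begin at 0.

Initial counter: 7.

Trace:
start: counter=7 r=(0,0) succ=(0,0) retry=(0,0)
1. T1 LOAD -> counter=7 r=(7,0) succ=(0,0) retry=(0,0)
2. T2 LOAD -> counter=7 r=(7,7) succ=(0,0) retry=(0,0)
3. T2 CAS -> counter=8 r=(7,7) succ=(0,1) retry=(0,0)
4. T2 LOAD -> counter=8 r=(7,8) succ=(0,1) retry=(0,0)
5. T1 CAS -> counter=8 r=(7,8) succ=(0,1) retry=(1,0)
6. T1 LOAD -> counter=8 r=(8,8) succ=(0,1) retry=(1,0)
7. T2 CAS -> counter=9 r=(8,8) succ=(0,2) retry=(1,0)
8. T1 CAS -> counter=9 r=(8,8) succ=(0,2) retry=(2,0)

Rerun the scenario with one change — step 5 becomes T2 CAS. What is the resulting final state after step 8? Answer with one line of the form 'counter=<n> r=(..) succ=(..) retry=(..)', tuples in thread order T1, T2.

(re-executing from step 5 with the substitution; state before step 5: counter=8 r=(7,8) succ=(0,1) retry=(0,0))
5. T2 CAS -> counter=9 r=(7,8) succ=(0,2) retry=(0,0)
6. T1 LOAD -> counter=9 r=(9,8) succ=(0,2) retry=(0,0)
7. T2 CAS -> counter=9 r=(9,8) succ=(0,2) retry=(0,1)
8. T1 CAS -> counter=10 r=(9,8) succ=(1,2) retry=(0,1)

counter=10 r=(9,8) succ=(1,2) retry=(0,1)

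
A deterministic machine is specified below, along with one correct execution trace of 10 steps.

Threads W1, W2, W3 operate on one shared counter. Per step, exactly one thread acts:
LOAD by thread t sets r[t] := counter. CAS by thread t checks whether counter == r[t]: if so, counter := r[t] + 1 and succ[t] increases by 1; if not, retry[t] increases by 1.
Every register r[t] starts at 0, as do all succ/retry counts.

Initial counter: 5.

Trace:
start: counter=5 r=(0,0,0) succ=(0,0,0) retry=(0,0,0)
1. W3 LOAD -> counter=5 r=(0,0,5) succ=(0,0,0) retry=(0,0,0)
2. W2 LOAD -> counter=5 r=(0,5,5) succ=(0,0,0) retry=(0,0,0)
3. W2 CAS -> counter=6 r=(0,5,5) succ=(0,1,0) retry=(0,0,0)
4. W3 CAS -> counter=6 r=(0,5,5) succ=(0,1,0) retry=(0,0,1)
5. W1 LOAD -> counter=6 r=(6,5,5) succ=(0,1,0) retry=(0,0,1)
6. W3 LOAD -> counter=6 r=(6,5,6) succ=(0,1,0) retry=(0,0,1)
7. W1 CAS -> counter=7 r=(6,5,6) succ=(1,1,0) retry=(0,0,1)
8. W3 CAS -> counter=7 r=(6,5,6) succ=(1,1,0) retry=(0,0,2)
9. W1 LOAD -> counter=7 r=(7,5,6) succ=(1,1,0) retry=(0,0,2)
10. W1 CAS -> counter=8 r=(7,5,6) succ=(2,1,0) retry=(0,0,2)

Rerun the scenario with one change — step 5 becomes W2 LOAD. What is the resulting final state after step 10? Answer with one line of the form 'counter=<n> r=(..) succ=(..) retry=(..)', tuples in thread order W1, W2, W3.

counter=8 r=(7,6,6) succ=(1,1,1) retry=(1,0,1)

(re-executing from step 5 with the substitution; state before step 5: counter=6 r=(0,5,5) succ=(0,1,0) retry=(0,0,1))
5. W2 LOAD -> counter=6 r=(0,6,5) succ=(0,1,0) retry=(0,0,1)
6. W3 LOAD -> counter=6 r=(0,6,6) succ=(0,1,0) retry=(0,0,1)
7. W1 CAS -> counter=6 r=(0,6,6) succ=(0,1,0) retry=(1,0,1)
8. W3 CAS -> counter=7 r=(0,6,6) succ=(0,1,1) retry=(1,0,1)
9. W1 LOAD -> counter=7 r=(7,6,6) succ=(0,1,1) retry=(1,0,1)
10. W1 CAS -> counter=8 r=(7,6,6) succ=(1,1,1) retry=(1,0,1)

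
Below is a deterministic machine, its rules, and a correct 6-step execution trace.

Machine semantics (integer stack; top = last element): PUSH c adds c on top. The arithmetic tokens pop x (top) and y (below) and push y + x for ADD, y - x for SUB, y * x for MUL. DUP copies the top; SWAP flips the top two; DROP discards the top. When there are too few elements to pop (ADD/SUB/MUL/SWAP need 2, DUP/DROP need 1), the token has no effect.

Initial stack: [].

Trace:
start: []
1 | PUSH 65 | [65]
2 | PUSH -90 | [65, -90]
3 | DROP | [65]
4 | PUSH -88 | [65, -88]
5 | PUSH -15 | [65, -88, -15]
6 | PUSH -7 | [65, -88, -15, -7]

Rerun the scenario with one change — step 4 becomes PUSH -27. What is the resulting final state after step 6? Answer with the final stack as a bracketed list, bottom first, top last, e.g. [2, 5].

(re-executing from step 4 with the substitution; state before step 4: [65])
4 | PUSH -27 | [65, -27]
5 | PUSH -15 | [65, -27, -15]
6 | PUSH -7 | [65, -27, -15, -7]

[65, -27, -15, -7]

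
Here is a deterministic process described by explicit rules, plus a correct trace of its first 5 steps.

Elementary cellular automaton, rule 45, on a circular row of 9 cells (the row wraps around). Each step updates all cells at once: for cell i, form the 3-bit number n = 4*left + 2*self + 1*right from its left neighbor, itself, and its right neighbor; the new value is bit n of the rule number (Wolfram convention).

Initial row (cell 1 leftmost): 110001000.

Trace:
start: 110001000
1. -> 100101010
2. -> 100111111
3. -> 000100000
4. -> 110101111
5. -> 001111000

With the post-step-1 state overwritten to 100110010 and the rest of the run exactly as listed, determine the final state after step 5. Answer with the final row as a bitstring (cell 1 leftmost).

101100001

state after step 1 := 100110010
2. -> 100100011
3. -> 000101010
4. -> 110111110
5. -> 101100001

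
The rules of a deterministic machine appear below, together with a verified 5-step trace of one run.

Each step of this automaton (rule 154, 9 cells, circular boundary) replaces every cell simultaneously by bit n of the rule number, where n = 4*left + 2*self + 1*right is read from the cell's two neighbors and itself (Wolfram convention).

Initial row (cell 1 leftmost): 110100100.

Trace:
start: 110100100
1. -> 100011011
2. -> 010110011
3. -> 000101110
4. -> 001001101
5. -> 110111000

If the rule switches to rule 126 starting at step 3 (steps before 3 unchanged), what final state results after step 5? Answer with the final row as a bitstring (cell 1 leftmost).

(re-executing steps 3..5 under rule 126; state before step 3: 010110011)
3. -> 111111111
4. -> 000000000
5. -> 000000000

000000000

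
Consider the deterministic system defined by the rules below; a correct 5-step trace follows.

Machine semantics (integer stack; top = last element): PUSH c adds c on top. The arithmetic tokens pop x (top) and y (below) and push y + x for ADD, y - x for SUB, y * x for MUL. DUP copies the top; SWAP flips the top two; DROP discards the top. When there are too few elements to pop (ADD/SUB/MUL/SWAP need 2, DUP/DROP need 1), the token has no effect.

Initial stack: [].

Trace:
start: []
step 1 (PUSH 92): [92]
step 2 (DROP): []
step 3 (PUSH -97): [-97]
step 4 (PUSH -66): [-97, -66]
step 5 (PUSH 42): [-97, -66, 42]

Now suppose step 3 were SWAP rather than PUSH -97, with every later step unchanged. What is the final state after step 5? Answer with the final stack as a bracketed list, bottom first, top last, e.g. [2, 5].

[-66, 42]

(re-executing from step 3 with the substitution; state before step 3: [])
step 3 (SWAP): []
step 4 (PUSH -66): [-66]
step 5 (PUSH 42): [-66, 42]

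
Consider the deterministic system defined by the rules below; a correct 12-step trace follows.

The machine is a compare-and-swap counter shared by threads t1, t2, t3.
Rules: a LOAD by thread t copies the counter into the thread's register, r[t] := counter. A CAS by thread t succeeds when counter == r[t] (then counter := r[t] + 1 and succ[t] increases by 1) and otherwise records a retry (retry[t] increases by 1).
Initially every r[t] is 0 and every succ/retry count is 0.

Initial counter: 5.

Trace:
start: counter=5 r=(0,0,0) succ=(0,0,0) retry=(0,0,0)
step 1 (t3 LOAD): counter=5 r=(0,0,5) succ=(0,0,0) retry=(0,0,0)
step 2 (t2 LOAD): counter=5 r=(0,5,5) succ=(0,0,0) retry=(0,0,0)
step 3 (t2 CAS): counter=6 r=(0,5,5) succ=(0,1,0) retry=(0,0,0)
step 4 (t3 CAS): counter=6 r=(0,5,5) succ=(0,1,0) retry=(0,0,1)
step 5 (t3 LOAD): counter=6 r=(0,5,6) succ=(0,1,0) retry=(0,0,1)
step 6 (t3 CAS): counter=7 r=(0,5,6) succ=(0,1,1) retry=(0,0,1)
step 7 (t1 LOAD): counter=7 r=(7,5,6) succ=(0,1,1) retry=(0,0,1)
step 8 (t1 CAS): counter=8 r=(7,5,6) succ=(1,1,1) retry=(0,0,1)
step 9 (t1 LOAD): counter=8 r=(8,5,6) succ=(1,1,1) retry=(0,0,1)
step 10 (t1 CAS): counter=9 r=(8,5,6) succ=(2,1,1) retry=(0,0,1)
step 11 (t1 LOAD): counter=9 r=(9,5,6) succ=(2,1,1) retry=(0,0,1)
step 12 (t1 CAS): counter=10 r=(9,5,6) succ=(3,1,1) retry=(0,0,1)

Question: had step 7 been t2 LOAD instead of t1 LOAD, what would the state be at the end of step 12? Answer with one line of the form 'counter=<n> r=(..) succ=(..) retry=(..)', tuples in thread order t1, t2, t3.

counter=9 r=(8,7,6) succ=(2,1,1) retry=(1,0,1)

(re-executing from step 7 with the substitution; state before step 7: counter=7 r=(0,5,6) succ=(0,1,1) retry=(0,0,1))
step 7 (t2 LOAD): counter=7 r=(0,7,6) succ=(0,1,1) retry=(0,0,1)
step 8 (t1 CAS): counter=7 r=(0,7,6) succ=(0,1,1) retry=(1,0,1)
step 9 (t1 LOAD): counter=7 r=(7,7,6) succ=(0,1,1) retry=(1,0,1)
step 10 (t1 CAS): counter=8 r=(7,7,6) succ=(1,1,1) retry=(1,0,1)
step 11 (t1 LOAD): counter=8 r=(8,7,6) succ=(1,1,1) retry=(1,0,1)
step 12 (t1 CAS): counter=9 r=(8,7,6) succ=(2,1,1) retry=(1,0,1)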